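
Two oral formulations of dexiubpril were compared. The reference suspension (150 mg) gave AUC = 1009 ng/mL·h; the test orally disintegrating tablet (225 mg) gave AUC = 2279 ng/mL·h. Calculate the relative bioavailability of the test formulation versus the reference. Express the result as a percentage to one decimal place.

F_rel = (AUC_test/D_test) / (AUC_ref/D_ref)
      = (2279/225) / (1009/150)
      = 10.1289 / 6.72667 = 1.5058 = 150.58%

F_rel = 150.6%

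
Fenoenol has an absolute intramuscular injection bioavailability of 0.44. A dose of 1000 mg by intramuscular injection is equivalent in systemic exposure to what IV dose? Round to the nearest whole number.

D_iv = 440 mg

Systemic exposure from an extravascular dose = F × D_ev, so the equivalent IV dose is F × D_ev.
D_iv = F × D_ev = 0.44 × 1000 = 440 mg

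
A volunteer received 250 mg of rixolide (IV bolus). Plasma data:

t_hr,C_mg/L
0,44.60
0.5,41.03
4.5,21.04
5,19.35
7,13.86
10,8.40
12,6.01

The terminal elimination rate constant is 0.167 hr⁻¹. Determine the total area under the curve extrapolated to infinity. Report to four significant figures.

AUC = 272.6 mg/L·hr

Trapezoidal AUC_0→12:
  [0→0.5]: (44.60+41.03)/2 × 0.5 = 21.4075
  [0.5→4.5]: (41.03+21.04)/2 × 4 = 124.14
  [4.5→5]: (21.04+19.35)/2 × 0.5 = 10.0975
  [5→7]: (19.35+13.86)/2 × 2 = 33.21
  [7→10]: (13.86+8.40)/2 × 3 = 33.39
  [10→12]: (8.40+6.01)/2 × 2 = 14.41
  Sum = 236.655 mg/L·hr
Extrapolated tail: C_last / k_e = 6.01 / 0.167 = 35.988
AUC_0→∞ = 236.655 + 35.988 = 272.643 mg/L·hr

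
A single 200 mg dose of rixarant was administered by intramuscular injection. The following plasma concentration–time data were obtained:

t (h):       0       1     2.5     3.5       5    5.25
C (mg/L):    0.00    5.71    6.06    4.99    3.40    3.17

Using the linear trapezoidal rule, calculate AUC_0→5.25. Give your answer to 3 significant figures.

Trapezoidal AUC_0→5.25:
  [0→1]: (0.00+5.71)/2 × 1 = 2.855
  [1→2.5]: (5.71+6.06)/2 × 1.5 = 8.8275
  [2.5→3.5]: (6.06+4.99)/2 × 1 = 5.525
  [3.5→5]: (4.99+3.40)/2 × 1.5 = 6.2925
  [5→5.25]: (3.40+3.17)/2 × 0.25 = 0.82125
  Sum = 24.32125 mg/L·h

AUC = 24.3 mg/L·h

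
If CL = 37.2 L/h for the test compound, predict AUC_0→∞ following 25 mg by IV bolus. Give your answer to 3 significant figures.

AUC = 0.672 mg/L·h

AUC_0→∞ = Dose_iv / CL
        = 25 / 37.2 = 0.672043 mg/L·h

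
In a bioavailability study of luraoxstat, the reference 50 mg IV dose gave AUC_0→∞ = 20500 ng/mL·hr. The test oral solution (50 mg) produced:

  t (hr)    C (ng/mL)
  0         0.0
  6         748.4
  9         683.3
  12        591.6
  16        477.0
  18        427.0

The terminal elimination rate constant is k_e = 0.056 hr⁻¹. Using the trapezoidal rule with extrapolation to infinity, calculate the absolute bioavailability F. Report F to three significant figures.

F = 0.828

Trapezoidal AUC_0→18 (oral solution):
  [0→6]: (0.0+748.4)/2 × 6 = 2245.2
  [6→9]: (748.4+683.3)/2 × 3 = 2147.55
  [9→12]: (683.3+591.6)/2 × 3 = 1912.35
  [12→16]: (591.6+477.0)/2 × 4 = 2137.2
  [16→18]: (477.0+427.0)/2 × 2 = 904.0
  Sum = 9346.3 ng/mL·hr
Tail: C_last/k_e = 427.0/0.056 = 7625.000
AUC_0→∞ (oral solution) = 9346.3 + 7625.000 = 16971.3 ng/mL·hr
F = (AUC_ev/D_ev)/(AUC_iv/D_iv) = (16971.3/50)/(20500/50) = 339.426/410 = 0.8279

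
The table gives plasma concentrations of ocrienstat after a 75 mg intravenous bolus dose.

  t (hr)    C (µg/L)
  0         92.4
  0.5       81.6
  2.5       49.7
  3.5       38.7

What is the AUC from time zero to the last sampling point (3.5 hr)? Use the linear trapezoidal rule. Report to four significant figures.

Trapezoidal AUC_0→3.5:
  [0→0.5]: (92.4+81.6)/2 × 0.5 = 43.5
  [0.5→2.5]: (81.6+49.7)/2 × 2 = 131.3
  [2.5→3.5]: (49.7+38.7)/2 × 1 = 44.2
  Sum = 219.0 µg/L·hr

AUC = 219.0 µg/L·hr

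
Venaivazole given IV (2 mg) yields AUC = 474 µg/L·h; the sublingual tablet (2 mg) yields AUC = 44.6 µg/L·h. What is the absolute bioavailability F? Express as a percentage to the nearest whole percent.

F = (AUC_ev / D_ev) / (AUC_iv / D_iv)
  = (44.6/2) / (474/2)
  = 22.3 / 237 = 0.0941
  = 9.41%

F = 9%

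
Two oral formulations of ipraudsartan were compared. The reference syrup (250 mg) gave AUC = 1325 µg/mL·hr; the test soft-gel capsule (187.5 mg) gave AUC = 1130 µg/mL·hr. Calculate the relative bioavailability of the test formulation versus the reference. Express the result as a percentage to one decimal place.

F_rel = (AUC_test/D_test) / (AUC_ref/D_ref)
      = (1130/187.5) / (1325/250)
      = 6.02667 / 5.3 = 1.1371 = 113.71%

F_rel = 113.7%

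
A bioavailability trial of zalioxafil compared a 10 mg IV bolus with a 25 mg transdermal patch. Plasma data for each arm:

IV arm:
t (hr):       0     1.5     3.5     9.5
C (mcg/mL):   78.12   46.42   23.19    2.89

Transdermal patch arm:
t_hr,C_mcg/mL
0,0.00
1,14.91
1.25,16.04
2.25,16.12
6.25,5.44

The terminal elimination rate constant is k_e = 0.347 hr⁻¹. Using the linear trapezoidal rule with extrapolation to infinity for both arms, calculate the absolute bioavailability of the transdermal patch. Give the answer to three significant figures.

F = 0.138

Trapezoidal AUC_0→9.5 (IV):
  [0→1.5]: (78.12+46.42)/2 × 1.5 = 93.405
  [1.5→3.5]: (46.42+23.19)/2 × 2 = 69.61
  [3.5→9.5]: (23.19+2.89)/2 × 6 = 78.24
  Sum = 241.255 mcg/mL·hr
IV tail: 2.89/0.347 = 8.329; AUC_iv,0→∞ = 241.255 + 8.329 = 249.584 mcg/mL·hr
Trapezoidal AUC_0→6.25 (transdermal patch):
  [0→1]: (0.00+14.91)/2 × 1 = 7.455
  [1→1.25]: (14.91+16.04)/2 × 0.25 = 3.86875
  [1.25→2.25]: (16.04+16.12)/2 × 1 = 16.08
  [2.25→6.25]: (16.12+5.44)/2 × 4 = 43.12
  Sum = 70.52375 mcg/mL·hr
transdermal patch tail: 5.44/0.347 = 15.677; AUC_ev,0→∞ = 70.52375 + 15.677 = 86.20075 mcg/mL·hr
F = (AUC_ev/D_ev)/(AUC_iv/D_iv) = (86.20075/25)/(249.584/10) = 3.44803/24.9584 = 0.1382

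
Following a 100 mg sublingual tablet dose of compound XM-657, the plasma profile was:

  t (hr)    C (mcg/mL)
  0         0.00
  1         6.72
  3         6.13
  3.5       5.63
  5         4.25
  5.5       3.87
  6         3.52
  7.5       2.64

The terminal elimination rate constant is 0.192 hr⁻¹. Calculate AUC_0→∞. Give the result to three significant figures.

Trapezoidal AUC_0→7.5:
  [0→1]: (0.00+6.72)/2 × 1 = 3.36
  [1→3]: (6.72+6.13)/2 × 2 = 12.85
  [3→3.5]: (6.13+5.63)/2 × 0.5 = 2.94
  [3.5→5]: (5.63+4.25)/2 × 1.5 = 7.41
  [5→5.5]: (4.25+3.87)/2 × 0.5 = 2.03
  [5.5→6]: (3.87+3.52)/2 × 0.5 = 1.8475
  [6→7.5]: (3.52+2.64)/2 × 1.5 = 4.62
  Sum = 35.0575 mcg/mL·hr
Extrapolated tail: C_last / k_e = 2.64 / 0.192 = 13.750
AUC_0→∞ = 35.0575 + 13.750 = 48.8075 mcg/mL·hr

AUC = 48.8 mcg/mL·hr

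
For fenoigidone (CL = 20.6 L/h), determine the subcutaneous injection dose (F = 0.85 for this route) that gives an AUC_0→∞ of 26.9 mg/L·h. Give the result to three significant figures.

Dose = CL × AUC_0→∞ / F
     = 20.6 × 26.9 / 0.85 = 651.929 mg

Dose = 652 mg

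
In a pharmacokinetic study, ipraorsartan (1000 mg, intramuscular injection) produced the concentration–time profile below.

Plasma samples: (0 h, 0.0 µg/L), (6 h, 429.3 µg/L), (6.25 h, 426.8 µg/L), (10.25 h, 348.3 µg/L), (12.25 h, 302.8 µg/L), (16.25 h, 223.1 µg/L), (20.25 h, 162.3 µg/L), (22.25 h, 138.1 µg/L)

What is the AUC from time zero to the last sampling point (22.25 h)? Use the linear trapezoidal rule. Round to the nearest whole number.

Trapezoidal AUC_0→22.25:
  [0→6]: (0.0+429.3)/2 × 6 = 1287.9
  [6→6.25]: (429.3+426.8)/2 × 0.25 = 107.0125
  [6.25→10.25]: (426.8+348.3)/2 × 4 = 1550.2
  [10.25→12.25]: (348.3+302.8)/2 × 2 = 651.1
  [12.25→16.25]: (302.8+223.1)/2 × 4 = 1051.8
  [16.25→20.25]: (223.1+162.3)/2 × 4 = 770.8
  [20.25→22.25]: (162.3+138.1)/2 × 2 = 300.4
  Sum = 5719.2125 µg/L·h

AUC = 5719 µg/L·h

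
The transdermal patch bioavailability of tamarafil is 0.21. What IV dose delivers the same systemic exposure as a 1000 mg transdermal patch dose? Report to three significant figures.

Systemic exposure from an extravascular dose = F × D_ev, so the equivalent IV dose is F × D_ev.
D_iv = F × D_ev = 0.21 × 1000 = 210 mg

D_iv = 210 mg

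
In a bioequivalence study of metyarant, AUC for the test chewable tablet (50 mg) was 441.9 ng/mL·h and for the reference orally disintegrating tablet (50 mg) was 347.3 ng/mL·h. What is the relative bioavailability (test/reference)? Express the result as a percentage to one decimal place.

F_rel = 127.2%

F_rel = (AUC_test/D_test) / (AUC_ref/D_ref)
      = (441.9/50) / (347.3/50)
      = 8.838 / 6.946 = 1.2724 = 127.24%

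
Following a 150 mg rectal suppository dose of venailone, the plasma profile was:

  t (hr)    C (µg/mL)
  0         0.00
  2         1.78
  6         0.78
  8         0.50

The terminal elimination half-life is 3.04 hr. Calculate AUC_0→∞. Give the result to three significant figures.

AUC = 10.4 µg/mL·hr

Trapezoidal AUC_0→8:
  [0→2]: (0.00+1.78)/2 × 2 = 1.78
  [2→6]: (1.78+0.78)/2 × 4 = 5.12
  [6→8]: (0.78+0.50)/2 × 2 = 1.28
  Sum = 8.18 µg/mL·hr
k_e = ln2 / t½ = 0.693147 / 3.04 = 0.2280 hr^-1
Extrapolated tail: C_last / k_e = 0.50 / 0.228 = 2.193
AUC_0→∞ = 8.18 + 2.193 = 10.373 µg/mL·hr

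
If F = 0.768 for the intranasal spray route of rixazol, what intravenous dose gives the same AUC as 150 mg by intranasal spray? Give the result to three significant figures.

Systemic exposure from an extravascular dose = F × D_ev, so the equivalent IV dose is F × D_ev.
D_iv = F × D_ev = 0.768 × 150 = 115.2 mg

D_iv = 115 mg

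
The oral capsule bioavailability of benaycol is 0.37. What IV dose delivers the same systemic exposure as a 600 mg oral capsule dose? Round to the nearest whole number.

Systemic exposure from an extravascular dose = F × D_ev, so the equivalent IV dose is F × D_ev.
D_iv = F × D_ev = 0.37 × 600 = 222 mg

D_iv = 222 mg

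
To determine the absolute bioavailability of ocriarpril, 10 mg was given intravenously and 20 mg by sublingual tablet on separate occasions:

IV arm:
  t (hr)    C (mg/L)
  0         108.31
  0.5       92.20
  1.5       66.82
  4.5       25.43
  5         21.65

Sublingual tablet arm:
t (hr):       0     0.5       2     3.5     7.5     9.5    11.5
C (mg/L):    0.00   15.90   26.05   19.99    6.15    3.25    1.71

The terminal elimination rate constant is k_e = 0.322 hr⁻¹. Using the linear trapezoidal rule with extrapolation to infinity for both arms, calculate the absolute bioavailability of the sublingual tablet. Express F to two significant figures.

Trapezoidal AUC_0→5 (IV):
  [0→0.5]: (108.31+92.20)/2 × 0.5 = 50.1275
  [0.5→1.5]: (92.20+66.82)/2 × 1 = 79.51
  [1.5→4.5]: (66.82+25.43)/2 × 3 = 138.375
  [4.5→5]: (25.43+21.65)/2 × 0.5 = 11.77
  Sum = 279.7825 mg/L·hr
IV tail: 21.65/0.322 = 67.236; AUC_iv,0→∞ = 279.7825 + 67.236 = 347.0185 mg/L·hr
Trapezoidal AUC_0→11.5 (sublingual tablet):
  [0→0.5]: (0.00+15.90)/2 × 0.5 = 3.975
  [0.5→2]: (15.90+26.05)/2 × 1.5 = 31.4625
  [2→3.5]: (26.05+19.99)/2 × 1.5 = 34.53
  [3.5→7.5]: (19.99+6.15)/2 × 4 = 52.28
  [7.5→9.5]: (6.15+3.25)/2 × 2 = 9.4
  [9.5→11.5]: (3.25+1.71)/2 × 2 = 4.96
  Sum = 136.6075 mg/L·hr
sublingual tablet tail: 1.71/0.322 = 5.311; AUC_ev,0→∞ = 136.6075 + 5.311 = 141.9185 mg/L·hr
F = (AUC_ev/D_ev)/(AUC_iv/D_iv) = (141.9185/20)/(347.0185/10) = 7.095925/34.70185 = 0.2045

F = 0.20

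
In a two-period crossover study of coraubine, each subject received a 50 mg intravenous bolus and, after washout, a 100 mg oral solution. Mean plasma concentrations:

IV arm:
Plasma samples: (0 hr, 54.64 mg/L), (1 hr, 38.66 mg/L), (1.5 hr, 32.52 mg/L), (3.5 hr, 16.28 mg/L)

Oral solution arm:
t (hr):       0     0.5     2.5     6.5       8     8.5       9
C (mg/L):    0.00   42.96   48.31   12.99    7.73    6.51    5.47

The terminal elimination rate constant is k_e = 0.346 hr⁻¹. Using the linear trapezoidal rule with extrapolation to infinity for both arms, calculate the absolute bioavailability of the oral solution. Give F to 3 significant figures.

F = 0.819

Trapezoidal AUC_0→3.5 (IV):
  [0→1]: (54.64+38.66)/2 × 1 = 46.65
  [1→1.5]: (38.66+32.52)/2 × 0.5 = 17.795
  [1.5→3.5]: (32.52+16.28)/2 × 2 = 48.8
  Sum = 113.245 mg/L·hr
IV tail: 16.28/0.346 = 47.052; AUC_iv,0→∞ = 113.245 + 47.052 = 160.297 mg/L·hr
Trapezoidal AUC_0→9 (oral solution):
  [0→0.5]: (0.00+42.96)/2 × 0.5 = 10.74
  [0.5→2.5]: (42.96+48.31)/2 × 2 = 91.27
  [2.5→6.5]: (48.31+12.99)/2 × 4 = 122.6
  [6.5→8]: (12.99+7.73)/2 × 1.5 = 15.54
  [8→8.5]: (7.73+6.51)/2 × 0.5 = 3.56
  [8.5→9]: (6.51+5.47)/2 × 0.5 = 2.995
  Sum = 246.705 mg/L·hr
oral solution tail: 5.47/0.346 = 15.809; AUC_ev,0→∞ = 246.705 + 15.809 = 262.514 mg/L·hr
F = (AUC_ev/D_ev)/(AUC_iv/D_iv) = (262.514/100)/(160.297/50) = 2.62514/3.20594 = 0.8188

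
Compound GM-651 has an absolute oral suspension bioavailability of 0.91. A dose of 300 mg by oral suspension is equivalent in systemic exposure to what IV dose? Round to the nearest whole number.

D_iv = 273 mg

Systemic exposure from an extravascular dose = F × D_ev, so the equivalent IV dose is F × D_ev.
D_iv = F × D_ev = 0.91 × 300 = 273 mg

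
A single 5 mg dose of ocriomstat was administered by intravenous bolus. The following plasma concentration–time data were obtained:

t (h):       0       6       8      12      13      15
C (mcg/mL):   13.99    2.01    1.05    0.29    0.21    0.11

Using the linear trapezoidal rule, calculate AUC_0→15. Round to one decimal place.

AUC = 54.3 mcg/mL·h

Trapezoidal AUC_0→15:
  [0→6]: (13.99+2.01)/2 × 6 = 48.0
  [6→8]: (2.01+1.05)/2 × 2 = 3.06
  [8→12]: (1.05+0.29)/2 × 4 = 2.68
  [12→13]: (0.29+0.21)/2 × 1 = 0.25
  [13→15]: (0.21+0.11)/2 × 2 = 0.32
  Sum = 54.31 mcg/mL·h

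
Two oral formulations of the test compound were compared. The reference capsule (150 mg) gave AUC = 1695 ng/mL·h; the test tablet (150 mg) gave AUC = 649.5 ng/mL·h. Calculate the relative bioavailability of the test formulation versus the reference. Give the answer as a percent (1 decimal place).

F_rel = (AUC_test/D_test) / (AUC_ref/D_ref)
      = (649.5/150) / (1695/150)
      = 4.33 / 11.3 = 0.3832 = 38.32%

F_rel = 38.3%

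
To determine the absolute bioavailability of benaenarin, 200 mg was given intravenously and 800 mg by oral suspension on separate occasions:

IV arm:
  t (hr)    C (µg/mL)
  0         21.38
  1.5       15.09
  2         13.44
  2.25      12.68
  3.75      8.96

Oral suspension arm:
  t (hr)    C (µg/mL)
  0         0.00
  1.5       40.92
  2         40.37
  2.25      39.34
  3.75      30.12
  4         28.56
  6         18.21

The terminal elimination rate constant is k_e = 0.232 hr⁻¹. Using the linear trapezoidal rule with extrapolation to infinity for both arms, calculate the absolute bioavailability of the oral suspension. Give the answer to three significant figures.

F = 0.663

Trapezoidal AUC_0→3.75 (IV):
  [0→1.5]: (21.38+15.09)/2 × 1.5 = 27.3525
  [1.5→2]: (15.09+13.44)/2 × 0.5 = 7.1325
  [2→2.25]: (13.44+12.68)/2 × 0.25 = 3.265
  [2.25→3.75]: (12.68+8.96)/2 × 1.5 = 16.23
  Sum = 53.98 µg/mL·hr
IV tail: 8.96/0.232 = 38.621; AUC_iv,0→∞ = 53.98 + 38.621 = 92.601 µg/mL·hr
Trapezoidal AUC_0→6 (oral suspension):
  [0→1.5]: (0.00+40.92)/2 × 1.5 = 30.69
  [1.5→2]: (40.92+40.37)/2 × 0.5 = 20.3225
  [2→2.25]: (40.37+39.34)/2 × 0.25 = 9.96375
  [2.25→3.75]: (39.34+30.12)/2 × 1.5 = 52.095
  [3.75→4]: (30.12+28.56)/2 × 0.25 = 7.335
  [4→6]: (28.56+18.21)/2 × 2 = 46.77
  Sum = 167.17625 µg/mL·hr
oral suspension tail: 18.21/0.232 = 78.491; AUC_ev,0→∞ = 167.17625 + 78.491 = 245.66725 µg/mL·hr
F = (AUC_ev/D_ev)/(AUC_iv/D_iv) = (245.66725/800)/(92.601/200) = 0.307084/0.463005 = 0.6632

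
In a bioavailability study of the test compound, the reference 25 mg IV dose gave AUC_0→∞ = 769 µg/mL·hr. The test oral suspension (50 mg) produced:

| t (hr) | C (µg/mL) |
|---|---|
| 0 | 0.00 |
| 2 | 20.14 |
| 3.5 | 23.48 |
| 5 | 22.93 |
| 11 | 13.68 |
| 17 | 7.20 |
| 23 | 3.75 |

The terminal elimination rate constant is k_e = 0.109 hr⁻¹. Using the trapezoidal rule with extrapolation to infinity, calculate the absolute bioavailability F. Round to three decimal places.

F = 0.213

Trapezoidal AUC_0→23 (oral suspension):
  [0→2]: (0.00+20.14)/2 × 2 = 20.14
  [2→3.5]: (20.14+23.48)/2 × 1.5 = 32.715
  [3.5→5]: (23.48+22.93)/2 × 1.5 = 34.8075
  [5→11]: (22.93+13.68)/2 × 6 = 109.83
  [11→17]: (13.68+7.20)/2 × 6 = 62.64
  [17→23]: (7.20+3.75)/2 × 6 = 32.85
  Sum = 292.9825 µg/mL·hr
Tail: C_last/k_e = 3.75/0.109 = 34.404
AUC_0→∞ (oral suspension) = 292.9825 + 34.404 = 327.3865 µg/mL·hr
F = (AUC_ev/D_ev)/(AUC_iv/D_iv) = (327.3865/50)/(769/25) = 6.54773/30.76 = 0.2129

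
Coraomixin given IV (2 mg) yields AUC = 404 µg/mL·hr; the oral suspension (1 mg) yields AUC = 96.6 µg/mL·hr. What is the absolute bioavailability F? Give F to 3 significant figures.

F = (AUC_ev / D_ev) / (AUC_iv / D_iv)
  = (96.6/1) / (404/2)
  = 96.6 / 202 = 0.4782

F = 0.478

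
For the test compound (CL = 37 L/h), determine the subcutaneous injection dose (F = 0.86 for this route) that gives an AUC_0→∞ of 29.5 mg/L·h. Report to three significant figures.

Dose = 1270 mg

Dose = CL × AUC_0→∞ / F
     = 37 × 29.5 / 0.86 = 1269.19 mg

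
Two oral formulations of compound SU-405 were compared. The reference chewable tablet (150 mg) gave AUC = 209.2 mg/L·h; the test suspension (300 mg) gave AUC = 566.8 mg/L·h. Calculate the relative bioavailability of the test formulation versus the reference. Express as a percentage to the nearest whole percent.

F_rel = (AUC_test/D_test) / (AUC_ref/D_ref)
      = (566.8/300) / (209.2/150)
      = 1.88933 / 1.39467 = 1.3547 = 135.47%

F_rel = 135%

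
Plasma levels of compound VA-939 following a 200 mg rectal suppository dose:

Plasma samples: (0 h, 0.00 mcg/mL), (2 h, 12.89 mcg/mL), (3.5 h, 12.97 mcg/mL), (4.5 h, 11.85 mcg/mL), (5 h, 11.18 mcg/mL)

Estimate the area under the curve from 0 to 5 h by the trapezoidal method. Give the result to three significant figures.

AUC = 50.5 mcg/mL·h

Trapezoidal AUC_0→5:
  [0→2]: (0.00+12.89)/2 × 2 = 12.89
  [2→3.5]: (12.89+12.97)/2 × 1.5 = 19.395
  [3.5→4.5]: (12.97+11.85)/2 × 1 = 12.41
  [4.5→5]: (11.85+11.18)/2 × 0.5 = 5.7575
  Sum = 50.4525 mcg/mL·h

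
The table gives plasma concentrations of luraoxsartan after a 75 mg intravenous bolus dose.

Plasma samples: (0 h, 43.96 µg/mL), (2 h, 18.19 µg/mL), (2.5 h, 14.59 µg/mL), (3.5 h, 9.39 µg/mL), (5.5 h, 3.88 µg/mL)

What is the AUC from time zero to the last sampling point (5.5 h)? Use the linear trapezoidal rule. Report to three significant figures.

Trapezoidal AUC_0→5.5:
  [0→2]: (43.96+18.19)/2 × 2 = 62.15
  [2→2.5]: (18.19+14.59)/2 × 0.5 = 8.195
  [2.5→3.5]: (14.59+9.39)/2 × 1 = 11.99
  [3.5→5.5]: (9.39+3.88)/2 × 2 = 13.27
  Sum = 95.605 µg/mL·h

AUC = 95.6 µg/mL·h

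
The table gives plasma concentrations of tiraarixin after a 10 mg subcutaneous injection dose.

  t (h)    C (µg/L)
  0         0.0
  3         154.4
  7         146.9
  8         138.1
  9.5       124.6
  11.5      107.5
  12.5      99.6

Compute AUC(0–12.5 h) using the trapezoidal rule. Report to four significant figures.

Trapezoidal AUC_0→12.5:
  [0→3]: (0.0+154.4)/2 × 3 = 231.6
  [3→7]: (154.4+146.9)/2 × 4 = 602.6
  [7→8]: (146.9+138.1)/2 × 1 = 142.5
  [8→9.5]: (138.1+124.6)/2 × 1.5 = 197.025
  [9.5→11.5]: (124.6+107.5)/2 × 2 = 232.1
  [11.5→12.5]: (107.5+99.6)/2 × 1 = 103.55
  Sum = 1509.375 µg/L·h

AUC = 1509 µg/L·h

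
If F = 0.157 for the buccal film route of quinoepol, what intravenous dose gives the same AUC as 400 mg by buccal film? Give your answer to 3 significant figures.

D_iv = 62.8 mg

Systemic exposure from an extravascular dose = F × D_ev, so the equivalent IV dose is F × D_ev.
D_iv = F × D_ev = 0.157 × 400 = 62.8 mg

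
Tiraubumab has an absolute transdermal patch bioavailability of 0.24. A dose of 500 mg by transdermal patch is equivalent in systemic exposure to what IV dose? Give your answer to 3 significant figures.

Systemic exposure from an extravascular dose = F × D_ev, so the equivalent IV dose is F × D_ev.
D_iv = F × D_ev = 0.24 × 500 = 120 mg

D_iv = 120 mg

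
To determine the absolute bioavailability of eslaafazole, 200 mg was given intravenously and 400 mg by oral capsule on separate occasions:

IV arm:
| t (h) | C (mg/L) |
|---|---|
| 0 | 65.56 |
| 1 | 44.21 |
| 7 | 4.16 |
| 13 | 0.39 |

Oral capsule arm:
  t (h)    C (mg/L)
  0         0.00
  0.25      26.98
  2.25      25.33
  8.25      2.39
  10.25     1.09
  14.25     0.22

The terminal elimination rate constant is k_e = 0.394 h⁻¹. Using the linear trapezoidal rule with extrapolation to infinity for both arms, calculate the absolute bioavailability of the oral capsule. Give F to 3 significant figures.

F = 0.339

Trapezoidal AUC_0→13 (IV):
  [0→1]: (65.56+44.21)/2 × 1 = 54.885
  [1→7]: (44.21+4.16)/2 × 6 = 145.11
  [7→13]: (4.16+0.39)/2 × 6 = 13.65
  Sum = 213.645 mg/L·h
IV tail: 0.39/0.394 = 0.990; AUC_iv,0→∞ = 213.645 + 0.990 = 214.635 mg/L·h
Trapezoidal AUC_0→14.25 (oral capsule):
  [0→0.25]: (0.00+26.98)/2 × 0.25 = 3.3725
  [0.25→2.25]: (26.98+25.33)/2 × 2 = 52.31
  [2.25→8.25]: (25.33+2.39)/2 × 6 = 83.16
  [8.25→10.25]: (2.39+1.09)/2 × 2 = 3.48
  [10.25→14.25]: (1.09+0.22)/2 × 4 = 2.62
  Sum = 144.9425 mg/L·h
oral capsule tail: 0.22/0.394 = 0.558; AUC_ev,0→∞ = 144.9425 + 0.558 = 145.5005 mg/L·h
F = (AUC_ev/D_ev)/(AUC_iv/D_iv) = (145.5005/400)/(214.635/200) = 0.36375125/1.073175 = 0.3389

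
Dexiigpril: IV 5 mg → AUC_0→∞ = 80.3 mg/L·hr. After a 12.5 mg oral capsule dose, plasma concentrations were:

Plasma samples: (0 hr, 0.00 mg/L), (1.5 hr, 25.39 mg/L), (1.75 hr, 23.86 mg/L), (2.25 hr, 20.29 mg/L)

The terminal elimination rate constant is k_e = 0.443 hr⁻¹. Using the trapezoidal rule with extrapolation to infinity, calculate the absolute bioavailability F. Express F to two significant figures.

F = 0.41

Trapezoidal AUC_0→2.25 (oral capsule):
  [0→1.5]: (0.00+25.39)/2 × 1.5 = 19.0425
  [1.5→1.75]: (25.39+23.86)/2 × 0.25 = 6.15625
  [1.75→2.25]: (23.86+20.29)/2 × 0.5 = 11.0375
  Sum = 36.23625 mg/L·hr
Tail: C_last/k_e = 20.29/0.443 = 45.801
AUC_0→∞ (oral capsule) = 36.23625 + 45.801 = 82.03725 mg/L·hr
F = (AUC_ev/D_ev)/(AUC_iv/D_iv) = (82.03725/12.5)/(80.3/5) = 6.56298/16.06 = 0.4087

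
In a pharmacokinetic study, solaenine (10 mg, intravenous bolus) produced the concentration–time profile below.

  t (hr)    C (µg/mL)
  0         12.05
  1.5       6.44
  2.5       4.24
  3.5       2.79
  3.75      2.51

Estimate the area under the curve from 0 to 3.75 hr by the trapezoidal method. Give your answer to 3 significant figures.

Trapezoidal AUC_0→3.75:
  [0→1.5]: (12.05+6.44)/2 × 1.5 = 13.8675
  [1.5→2.5]: (6.44+4.24)/2 × 1 = 5.34
  [2.5→3.5]: (4.24+2.79)/2 × 1 = 3.515
  [3.5→3.75]: (2.79+2.51)/2 × 0.25 = 0.6625
  Sum = 23.385 µg/mL·hr

AUC = 23.4 µg/mL·hr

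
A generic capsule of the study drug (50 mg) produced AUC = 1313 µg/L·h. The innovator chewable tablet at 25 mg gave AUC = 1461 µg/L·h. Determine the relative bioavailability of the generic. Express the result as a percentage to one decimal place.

F_rel = 44.9%

F_rel = (AUC_test/D_test) / (AUC_ref/D_ref)
      = (1313/50) / (1461/25)
      = 26.26 / 58.44 = 0.4493 = 44.93%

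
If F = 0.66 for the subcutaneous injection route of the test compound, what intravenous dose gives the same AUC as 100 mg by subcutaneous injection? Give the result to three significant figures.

D_iv = 66.0 mg

Systemic exposure from an extravascular dose = F × D_ev, so the equivalent IV dose is F × D_ev.
D_iv = F × D_ev = 0.66 × 100 = 66 mg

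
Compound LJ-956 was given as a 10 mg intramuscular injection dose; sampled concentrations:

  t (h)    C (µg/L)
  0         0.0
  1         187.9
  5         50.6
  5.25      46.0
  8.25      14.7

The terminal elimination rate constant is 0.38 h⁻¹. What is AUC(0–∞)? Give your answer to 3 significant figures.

AUC = 713 µg/L·h

Trapezoidal AUC_0→8.25:
  [0→1]: (0.0+187.9)/2 × 1 = 93.95
  [1→5]: (187.9+50.6)/2 × 4 = 477.0
  [5→5.25]: (50.6+46.0)/2 × 0.25 = 12.075
  [5.25→8.25]: (46.0+14.7)/2 × 3 = 91.05
  Sum = 674.075 µg/L·h
Extrapolated tail: C_last / k_e = 14.7 / 0.38 = 38.684
AUC_0→∞ = 674.075 + 38.684 = 712.759 µg/L·h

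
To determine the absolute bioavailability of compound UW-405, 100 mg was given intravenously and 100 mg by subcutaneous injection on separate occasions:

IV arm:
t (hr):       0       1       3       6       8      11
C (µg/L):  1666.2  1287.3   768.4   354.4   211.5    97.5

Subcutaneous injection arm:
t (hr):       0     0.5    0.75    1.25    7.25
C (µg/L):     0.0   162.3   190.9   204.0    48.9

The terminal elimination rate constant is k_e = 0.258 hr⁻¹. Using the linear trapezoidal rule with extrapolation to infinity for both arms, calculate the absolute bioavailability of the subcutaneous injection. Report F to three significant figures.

Trapezoidal AUC_0→11 (IV):
  [0→1]: (1666.2+1287.3)/2 × 1 = 1476.75
  [1→3]: (1287.3+768.4)/2 × 2 = 2055.7
  [3→6]: (768.4+354.4)/2 × 3 = 1684.2
  [6→8]: (354.4+211.5)/2 × 2 = 565.9
  [8→11]: (211.5+97.5)/2 × 3 = 463.5
  Sum = 6246.05 µg/L·hr
IV tail: 97.5/0.258 = 377.907; AUC_iv,0→∞ = 6246.05 + 377.907 = 6623.957 µg/L·hr
Trapezoidal AUC_0→7.25 (subcutaneous injection):
  [0→0.5]: (0.0+162.3)/2 × 0.5 = 40.575
  [0.5→0.75]: (162.3+190.9)/2 × 0.25 = 44.15
  [0.75→1.25]: (190.9+204.0)/2 × 0.5 = 98.725
  [1.25→7.25]: (204.0+48.9)/2 × 6 = 758.7
  Sum = 942.15 µg/L·hr
subcutaneous injection tail: 48.9/0.258 = 189.535; AUC_ev,0→∞ = 942.15 + 189.535 = 1131.685 µg/L·hr
F = (AUC_ev/D_ev)/(AUC_iv/D_iv) = (1131.685/100)/(6623.957/100) = 11.31685/66.23957 = 0.1708

F = 0.171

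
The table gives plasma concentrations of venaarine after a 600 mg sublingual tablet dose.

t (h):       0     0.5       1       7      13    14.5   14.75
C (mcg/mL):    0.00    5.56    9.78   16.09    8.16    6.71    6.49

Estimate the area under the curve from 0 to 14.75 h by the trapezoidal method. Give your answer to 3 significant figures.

Trapezoidal AUC_0→14.75:
  [0→0.5]: (0.00+5.56)/2 × 0.5 = 1.39
  [0.5→1]: (5.56+9.78)/2 × 0.5 = 3.835
  [1→7]: (9.78+16.09)/2 × 6 = 77.61
  [7→13]: (16.09+8.16)/2 × 6 = 72.75
  [13→14.5]: (8.16+6.71)/2 × 1.5 = 11.1525
  [14.5→14.75]: (6.71+6.49)/2 × 0.25 = 1.65
  Sum = 168.3875 mcg/mL·h

AUC = 168 mcg/mL·h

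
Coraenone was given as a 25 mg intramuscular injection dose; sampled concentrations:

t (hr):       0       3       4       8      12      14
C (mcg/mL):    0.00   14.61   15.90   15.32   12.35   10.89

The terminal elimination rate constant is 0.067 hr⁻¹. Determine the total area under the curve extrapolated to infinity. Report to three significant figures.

AUC = 341 mcg/mL·hr

Trapezoidal AUC_0→14:
  [0→3]: (0.00+14.61)/2 × 3 = 21.915
  [3→4]: (14.61+15.90)/2 × 1 = 15.255
  [4→8]: (15.90+15.32)/2 × 4 = 62.44
  [8→12]: (15.32+12.35)/2 × 4 = 55.34
  [12→14]: (12.35+10.89)/2 × 2 = 23.24
  Sum = 178.19 mcg/mL·hr
Extrapolated tail: C_last / k_e = 10.89 / 0.067 = 162.537
AUC_0→∞ = 178.19 + 162.537 = 340.727 mcg/mL·hr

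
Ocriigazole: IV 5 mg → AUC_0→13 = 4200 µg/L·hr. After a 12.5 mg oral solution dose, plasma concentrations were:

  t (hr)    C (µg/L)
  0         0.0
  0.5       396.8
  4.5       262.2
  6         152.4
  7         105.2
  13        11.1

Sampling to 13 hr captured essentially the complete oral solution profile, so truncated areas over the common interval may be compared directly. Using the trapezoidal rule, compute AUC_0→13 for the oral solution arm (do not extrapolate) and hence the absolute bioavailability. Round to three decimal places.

Trapezoidal AUC_0→13 (oral solution):
  [0→0.5]: (0.0+396.8)/2 × 0.5 = 99.2
  [0.5→4.5]: (396.8+262.2)/2 × 4 = 1318.0
  [4.5→6]: (262.2+152.4)/2 × 1.5 = 310.95
  [6→7]: (152.4+105.2)/2 × 1 = 128.8
  [7→13]: (105.2+11.1)/2 × 6 = 348.9
  Sum = 2205.85 µg/L·hr
F = (AUC_ev/D_ev)/(AUC_iv/D_iv) = (2205.85/12.5)/(4200/5) = 176.468/840 = 0.2101

F = 0.210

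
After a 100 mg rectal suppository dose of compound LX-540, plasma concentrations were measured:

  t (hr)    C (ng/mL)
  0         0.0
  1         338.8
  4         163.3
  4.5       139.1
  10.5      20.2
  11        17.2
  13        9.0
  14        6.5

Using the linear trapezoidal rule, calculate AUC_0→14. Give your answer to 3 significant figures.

AUC = 1520 ng/mL·hr

Trapezoidal AUC_0→14:
  [0→1]: (0.0+338.8)/2 × 1 = 169.4
  [1→4]: (338.8+163.3)/2 × 3 = 753.15
  [4→4.5]: (163.3+139.1)/2 × 0.5 = 75.6
  [4.5→10.5]: (139.1+20.2)/2 × 6 = 477.9
  [10.5→11]: (20.2+17.2)/2 × 0.5 = 9.35
  [11→13]: (17.2+9.0)/2 × 2 = 26.2
  [13→14]: (9.0+6.5)/2 × 1 = 7.75
  Sum = 1519.35 ng/mL·hr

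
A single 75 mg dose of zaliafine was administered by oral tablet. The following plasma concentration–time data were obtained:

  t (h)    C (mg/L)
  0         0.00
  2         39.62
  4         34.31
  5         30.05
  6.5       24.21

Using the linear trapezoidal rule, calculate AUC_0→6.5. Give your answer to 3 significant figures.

Trapezoidal AUC_0→6.5:
  [0→2]: (0.00+39.62)/2 × 2 = 39.62
  [2→4]: (39.62+34.31)/2 × 2 = 73.93
  [4→5]: (34.31+30.05)/2 × 1 = 32.18
  [5→6.5]: (30.05+24.21)/2 × 1.5 = 40.695
  Sum = 186.425 mg/L·h

AUC = 186 mg/L·h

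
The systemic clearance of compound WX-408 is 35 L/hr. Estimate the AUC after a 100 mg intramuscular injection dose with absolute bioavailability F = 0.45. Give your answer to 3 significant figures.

AUC = 1.29 mg/L·hr

AUC_0→∞ = F × Dose / CL
        = 0.45 × 100 / 35 = 1.28571 mg/L·hr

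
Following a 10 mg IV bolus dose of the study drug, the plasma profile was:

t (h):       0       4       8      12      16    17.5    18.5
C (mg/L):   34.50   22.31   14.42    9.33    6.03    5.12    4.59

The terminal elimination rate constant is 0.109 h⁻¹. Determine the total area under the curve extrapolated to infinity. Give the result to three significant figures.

Trapezoidal AUC_0→18.5:
  [0→4]: (34.50+22.31)/2 × 4 = 113.62
  [4→8]: (22.31+14.42)/2 × 4 = 73.46
  [8→12]: (14.42+9.33)/2 × 4 = 47.5
  [12→16]: (9.33+6.03)/2 × 4 = 30.72
  [16→17.5]: (6.03+5.12)/2 × 1.5 = 8.3625
  [17.5→18.5]: (5.12+4.59)/2 × 1 = 4.855
  Sum = 278.5175 mg/L·h
Extrapolated tail: C_last / k_e = 4.59 / 0.109 = 42.110
AUC_0→∞ = 278.5175 + 42.110 = 320.6275 mg/L·h

AUC = 321 mg/L·h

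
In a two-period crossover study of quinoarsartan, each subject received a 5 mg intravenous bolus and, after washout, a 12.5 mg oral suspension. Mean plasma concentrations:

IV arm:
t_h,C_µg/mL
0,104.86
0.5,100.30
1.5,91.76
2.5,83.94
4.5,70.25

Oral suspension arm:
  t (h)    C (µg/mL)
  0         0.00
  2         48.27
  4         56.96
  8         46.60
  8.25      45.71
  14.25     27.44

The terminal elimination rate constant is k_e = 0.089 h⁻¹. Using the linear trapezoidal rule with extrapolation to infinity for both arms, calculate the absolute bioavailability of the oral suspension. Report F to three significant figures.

Trapezoidal AUC_0→4.5 (IV):
  [0→0.5]: (104.86+100.30)/2 × 0.5 = 51.29
  [0.5→1.5]: (100.30+91.76)/2 × 1 = 96.03
  [1.5→2.5]: (91.76+83.94)/2 × 1 = 87.85
  [2.5→4.5]: (83.94+70.25)/2 × 2 = 154.19
  Sum = 389.36 µg/mL·h
IV tail: 70.25/0.089 = 789.326; AUC_iv,0→∞ = 389.36 + 789.326 = 1178.686 µg/mL·h
Trapezoidal AUC_0→14.25 (oral suspension):
  [0→2]: (0.00+48.27)/2 × 2 = 48.27
  [2→4]: (48.27+56.96)/2 × 2 = 105.23
  [4→8]: (56.96+46.60)/2 × 4 = 207.12
  [8→8.25]: (46.60+45.71)/2 × 0.25 = 11.53875
  [8.25→14.25]: (45.71+27.44)/2 × 6 = 219.45
  Sum = 591.60875 µg/mL·h
oral suspension tail: 27.44/0.089 = 308.315; AUC_ev,0→∞ = 591.60875 + 308.315 = 899.92375 µg/mL·h
F = (AUC_ev/D_ev)/(AUC_iv/D_iv) = (899.92375/12.5)/(1178.686/5) = 71.9939/235.7372 = 0.3054

F = 0.305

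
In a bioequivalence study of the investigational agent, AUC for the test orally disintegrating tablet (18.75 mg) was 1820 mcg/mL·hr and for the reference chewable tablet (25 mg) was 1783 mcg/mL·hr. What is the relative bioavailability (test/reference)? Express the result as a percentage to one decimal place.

F_rel = (AUC_test/D_test) / (AUC_ref/D_ref)
      = (1820/18.75) / (1783/25)
      = 97.0667 / 71.32 = 1.3610 = 136.10%

F_rel = 136.1%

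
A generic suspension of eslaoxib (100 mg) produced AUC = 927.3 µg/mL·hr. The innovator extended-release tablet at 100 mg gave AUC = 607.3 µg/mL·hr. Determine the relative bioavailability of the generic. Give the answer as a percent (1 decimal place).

F_rel = 152.7%

F_rel = (AUC_test/D_test) / (AUC_ref/D_ref)
      = (927.3/100) / (607.3/100)
      = 9.273 / 6.073 = 1.5269 = 152.69%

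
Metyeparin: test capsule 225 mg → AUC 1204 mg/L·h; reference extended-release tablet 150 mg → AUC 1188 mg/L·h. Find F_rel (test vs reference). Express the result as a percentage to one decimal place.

F_rel = (AUC_test/D_test) / (AUC_ref/D_ref)
      = (1204/225) / (1188/150)
      = 5.35111 / 7.92 = 0.6756 = 67.56%

F_rel = 67.6%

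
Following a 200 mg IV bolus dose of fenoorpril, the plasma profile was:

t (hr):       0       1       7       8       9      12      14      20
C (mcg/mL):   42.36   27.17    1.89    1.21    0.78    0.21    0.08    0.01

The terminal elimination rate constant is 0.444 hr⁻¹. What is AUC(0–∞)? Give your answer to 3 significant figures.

Trapezoidal AUC_0→20:
  [0→1]: (42.36+27.17)/2 × 1 = 34.765
  [1→7]: (27.17+1.89)/2 × 6 = 87.18
  [7→8]: (1.89+1.21)/2 × 1 = 1.55
  [8→9]: (1.21+0.78)/2 × 1 = 0.995
  [9→12]: (0.78+0.21)/2 × 3 = 1.485
  [12→14]: (0.21+0.08)/2 × 2 = 0.29
  [14→20]: (0.08+0.01)/2 × 6 = 0.27
  Sum = 126.535 mcg/mL·hr
Extrapolated tail: C_last / k_e = 0.01 / 0.444 = 0.023
AUC_0→∞ = 126.535 + 0.023 = 126.558 mcg/mL·hr

AUC = 127 mcg/mL·hr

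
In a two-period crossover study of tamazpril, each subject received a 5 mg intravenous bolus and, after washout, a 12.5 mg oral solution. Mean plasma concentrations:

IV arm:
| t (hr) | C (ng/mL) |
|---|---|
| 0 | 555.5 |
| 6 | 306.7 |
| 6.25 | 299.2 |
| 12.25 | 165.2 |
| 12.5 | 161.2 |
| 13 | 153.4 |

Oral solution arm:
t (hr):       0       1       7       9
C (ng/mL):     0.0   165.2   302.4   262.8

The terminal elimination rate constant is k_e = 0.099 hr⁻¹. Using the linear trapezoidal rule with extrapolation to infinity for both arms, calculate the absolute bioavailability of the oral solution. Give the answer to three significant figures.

F = 0.329

Trapezoidal AUC_0→13 (IV):
  [0→6]: (555.5+306.7)/2 × 6 = 2586.6
  [6→6.25]: (306.7+299.2)/2 × 0.25 = 75.7375
  [6.25→12.25]: (299.2+165.2)/2 × 6 = 1393.2
  [12.25→12.5]: (165.2+161.2)/2 × 0.25 = 40.8
  [12.5→13]: (161.2+153.4)/2 × 0.5 = 78.65
  Sum = 4174.9875 ng/mL·hr
IV tail: 153.4/0.099 = 1549.495; AUC_iv,0→∞ = 4174.9875 + 1549.495 = 5724.4825 ng/mL·hr
Trapezoidal AUC_0→9 (oral solution):
  [0→1]: (0.0+165.2)/2 × 1 = 82.6
  [1→7]: (165.2+302.4)/2 × 6 = 1402.8
  [7→9]: (302.4+262.8)/2 × 2 = 565.2
  Sum = 2050.6 ng/mL·hr
oral solution tail: 262.8/0.099 = 2654.545; AUC_ev,0→∞ = 2050.6 + 2654.545 = 4705.145 ng/mL·hr
F = (AUC_ev/D_ev)/(AUC_iv/D_iv) = (4705.145/12.5)/(5724.4825/5) = 376.4116/1144.8965 = 0.3288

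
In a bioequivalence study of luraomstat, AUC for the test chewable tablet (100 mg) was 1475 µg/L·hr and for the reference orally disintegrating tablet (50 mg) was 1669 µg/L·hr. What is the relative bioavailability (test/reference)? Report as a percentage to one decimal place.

F_rel = 44.2%

F_rel = (AUC_test/D_test) / (AUC_ref/D_ref)
      = (1475/100) / (1669/50)
      = 14.75 / 33.38 = 0.4419 = 44.19%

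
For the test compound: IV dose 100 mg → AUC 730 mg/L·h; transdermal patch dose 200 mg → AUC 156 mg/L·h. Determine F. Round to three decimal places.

F = 0.107

F = (AUC_ev / D_ev) / (AUC_iv / D_iv)
  = (156/200) / (730/100)
  = 0.78 / 7.3 = 0.1068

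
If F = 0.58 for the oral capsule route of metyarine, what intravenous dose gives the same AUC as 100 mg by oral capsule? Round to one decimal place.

Systemic exposure from an extravascular dose = F × D_ev, so the equivalent IV dose is F × D_ev.
D_iv = F × D_ev = 0.58 × 100 = 58 mg

D_iv = 58.0 mg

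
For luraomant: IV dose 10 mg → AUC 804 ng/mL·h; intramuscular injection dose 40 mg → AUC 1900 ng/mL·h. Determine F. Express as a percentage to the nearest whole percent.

F = (AUC_ev / D_ev) / (AUC_iv / D_iv)
  = (1900/40) / (804/10)
  = 47.5 / 80.4 = 0.5908
  = 59.08%

F = 59%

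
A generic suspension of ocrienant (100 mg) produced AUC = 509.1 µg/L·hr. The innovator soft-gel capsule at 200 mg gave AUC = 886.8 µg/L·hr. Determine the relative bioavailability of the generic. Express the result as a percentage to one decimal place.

F_rel = (AUC_test/D_test) / (AUC_ref/D_ref)
      = (509.1/100) / (886.8/200)
      = 5.091 / 4.434 = 1.1482 = 114.82%

F_rel = 114.8%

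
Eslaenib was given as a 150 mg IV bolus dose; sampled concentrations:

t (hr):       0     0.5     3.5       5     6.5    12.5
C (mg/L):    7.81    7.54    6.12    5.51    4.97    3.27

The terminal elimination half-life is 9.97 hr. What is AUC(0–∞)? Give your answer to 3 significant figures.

Trapezoidal AUC_0→12.5:
  [0→0.5]: (7.81+7.54)/2 × 0.5 = 3.8375
  [0.5→3.5]: (7.54+6.12)/2 × 3 = 20.49
  [3.5→5]: (6.12+5.51)/2 × 1.5 = 8.7225
  [5→6.5]: (5.51+4.97)/2 × 1.5 = 7.86
  [6.5→12.5]: (4.97+3.27)/2 × 6 = 24.72
  Sum = 65.63 mg/L·hr
k_e = ln2 / t½ = 0.693147 / 9.97 = 0.0695 hr^-1
Extrapolated tail: C_last / k_e = 3.27 / 0.0695 = 47.050
AUC_0→∞ = 65.63 + 47.050 = 112.68 mg/L·hr

AUC = 113 mg/L·hr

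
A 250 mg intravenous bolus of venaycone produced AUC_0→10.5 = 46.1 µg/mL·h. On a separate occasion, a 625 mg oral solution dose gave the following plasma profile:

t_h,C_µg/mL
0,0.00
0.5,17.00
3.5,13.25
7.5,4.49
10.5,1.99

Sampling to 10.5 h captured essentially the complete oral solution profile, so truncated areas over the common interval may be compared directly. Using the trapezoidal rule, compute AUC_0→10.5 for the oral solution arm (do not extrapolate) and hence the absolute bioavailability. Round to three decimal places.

Trapezoidal AUC_0→10.5 (oral solution):
  [0→0.5]: (0.00+17.00)/2 × 0.5 = 4.25
  [0.5→3.5]: (17.00+13.25)/2 × 3 = 45.375
  [3.5→7.5]: (13.25+4.49)/2 × 4 = 35.48
  [7.5→10.5]: (4.49+1.99)/2 × 3 = 9.72
  Sum = 94.825 µg/mL·h
F = (AUC_ev/D_ev)/(AUC_iv/D_iv) = (94.825/625)/(46.1/250) = 0.15172/0.1844 = 0.8228

F = 0.823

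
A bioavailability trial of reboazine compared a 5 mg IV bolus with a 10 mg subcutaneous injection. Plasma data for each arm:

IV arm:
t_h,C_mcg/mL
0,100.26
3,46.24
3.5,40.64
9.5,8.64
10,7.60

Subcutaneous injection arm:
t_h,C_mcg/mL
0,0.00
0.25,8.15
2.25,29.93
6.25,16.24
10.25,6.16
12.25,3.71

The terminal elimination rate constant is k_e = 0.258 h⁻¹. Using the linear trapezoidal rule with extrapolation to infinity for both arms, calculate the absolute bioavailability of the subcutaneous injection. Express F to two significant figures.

Trapezoidal AUC_0→10 (IV):
  [0→3]: (100.26+46.24)/2 × 3 = 219.75
  [3→3.5]: (46.24+40.64)/2 × 0.5 = 21.72
  [3.5→9.5]: (40.64+8.64)/2 × 6 = 147.84
  [9.5→10]: (8.64+7.60)/2 × 0.5 = 4.06
  Sum = 393.37 mcg/mL·h
IV tail: 7.60/0.258 = 29.457; AUC_iv,0→∞ = 393.37 + 29.457 = 422.827 mcg/mL·h
Trapezoidal AUC_0→12.25 (subcutaneous injection):
  [0→0.25]: (0.00+8.15)/2 × 0.25 = 1.01875
  [0.25→2.25]: (8.15+29.93)/2 × 2 = 38.08
  [2.25→6.25]: (29.93+16.24)/2 × 4 = 92.34
  [6.25→10.25]: (16.24+6.16)/2 × 4 = 44.8
  [10.25→12.25]: (6.16+3.71)/2 × 2 = 9.87
  Sum = 186.10875 mcg/mL·h
subcutaneous injection tail: 3.71/0.258 = 14.380; AUC_ev,0→∞ = 186.10875 + 14.380 = 200.48875 mcg/mL·h
F = (AUC_ev/D_ev)/(AUC_iv/D_iv) = (200.48875/10)/(422.827/5) = 20.048875/84.5654 = 0.2371

F = 0.24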